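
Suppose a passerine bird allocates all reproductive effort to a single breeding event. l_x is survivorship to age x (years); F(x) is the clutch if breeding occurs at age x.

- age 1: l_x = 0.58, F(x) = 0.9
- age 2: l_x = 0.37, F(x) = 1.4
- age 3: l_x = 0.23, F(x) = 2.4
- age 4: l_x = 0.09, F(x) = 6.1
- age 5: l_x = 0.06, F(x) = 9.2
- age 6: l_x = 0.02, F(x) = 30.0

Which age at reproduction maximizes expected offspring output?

6

Expected offspring if breeding at age x = l_x × F(x):
  age 1: 0.58 × 0.9 = 0.522
  age 2: 0.37 × 1.4 = 0.518
  age 3: 0.23 × 2.4 = 0.552
  age 4: 0.09 × 6.1 = 0.549
  age 5: 0.06 × 9.2 = 0.552
  age 6: 0.02 × 30.0 = 0.600
Maximum at age 6 (0.600).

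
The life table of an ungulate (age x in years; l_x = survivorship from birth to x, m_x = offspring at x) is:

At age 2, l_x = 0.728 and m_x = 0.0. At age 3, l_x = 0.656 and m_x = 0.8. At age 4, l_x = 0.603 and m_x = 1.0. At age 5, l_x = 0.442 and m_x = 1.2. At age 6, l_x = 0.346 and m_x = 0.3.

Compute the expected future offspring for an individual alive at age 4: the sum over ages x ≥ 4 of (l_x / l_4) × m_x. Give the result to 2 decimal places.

l_4 = 0.603. Conditional survival from age 4 to x is l_x / l_4.
  x=4: (0.603/0.603) × 1.0 = 1.0000
  x=5: (0.442/0.603) × 1.2 = 0.8796
  x=6: (0.346/0.603) × 0.3 = 0.1721
Sum = 1.0000 + 0.8796 + 0.1721 = 2.0517

2.05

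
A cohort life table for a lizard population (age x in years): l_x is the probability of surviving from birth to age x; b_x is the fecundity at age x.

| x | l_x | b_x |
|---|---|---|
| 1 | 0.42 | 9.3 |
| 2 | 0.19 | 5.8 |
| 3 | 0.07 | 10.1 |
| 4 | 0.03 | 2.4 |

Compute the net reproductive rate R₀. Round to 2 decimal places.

5.79

R₀ = Σ l_x b_x:
  age 1: 0.42 × 9.3 = 3.9060
  age 2: 0.19 × 5.8 = 1.1020
  age 3: 0.07 × 10.1 = 0.7070
  age 4: 0.03 × 2.4 = 0.0720
R₀ = 3.9060 + 1.1020 + 0.7070 + 0.0720 = 5.7870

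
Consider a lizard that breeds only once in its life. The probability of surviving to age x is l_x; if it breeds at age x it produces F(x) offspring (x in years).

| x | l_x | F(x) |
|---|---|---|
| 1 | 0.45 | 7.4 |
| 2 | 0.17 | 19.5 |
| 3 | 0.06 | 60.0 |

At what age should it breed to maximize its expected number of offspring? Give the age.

Expected offspring if breeding at age x = l_x × F(x):
  age 1: 0.45 × 7.4 = 3.330
  age 2: 0.17 × 19.5 = 3.315
  age 3: 0.06 × 60.0 = 3.600
Maximum at age 3 (3.600).

3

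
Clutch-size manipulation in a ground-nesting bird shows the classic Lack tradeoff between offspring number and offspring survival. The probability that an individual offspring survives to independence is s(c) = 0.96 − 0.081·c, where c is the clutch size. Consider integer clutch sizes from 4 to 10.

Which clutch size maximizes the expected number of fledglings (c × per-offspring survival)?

6

Expected fledglings = c × s(c):
  c=4: 4 × 0.636 = 2.544
  c=5: 5 × 0.555 = 2.775
  c=6: 6 × 0.474 = 2.844
  c=7: 7 × 0.393 = 2.751
  c=8: 8 × 0.312 = 2.496
  c=9: 9 × 0.231 = 2.079
  c=10: 10 × 0.150 = 1.500
Maximum at c = 6 (2.844 fledglings).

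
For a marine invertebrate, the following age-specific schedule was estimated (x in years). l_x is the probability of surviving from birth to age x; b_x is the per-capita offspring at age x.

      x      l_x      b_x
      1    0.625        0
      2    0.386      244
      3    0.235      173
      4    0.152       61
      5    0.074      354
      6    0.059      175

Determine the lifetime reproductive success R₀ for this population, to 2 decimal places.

180.63

R₀ = Σ l_x b_x:
  age 1: 0.625 × 0 = 0.0000
  age 2: 0.386 × 244 = 94.1840
  age 3: 0.235 × 173 = 40.6550
  age 4: 0.152 × 61 = 9.2720
  age 5: 0.074 × 354 = 26.1960
  age 6: 0.059 × 175 = 10.3250
R₀ = 0.0000 + 94.1840 + 40.6550 + 9.2720 + 26.1960 + 10.3250 = 180.6320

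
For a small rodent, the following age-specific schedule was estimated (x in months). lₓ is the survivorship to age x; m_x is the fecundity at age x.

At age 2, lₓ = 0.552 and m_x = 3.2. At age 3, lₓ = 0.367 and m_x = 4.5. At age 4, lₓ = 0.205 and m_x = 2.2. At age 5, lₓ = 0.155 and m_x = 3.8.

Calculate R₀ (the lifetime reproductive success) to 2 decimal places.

4.46

R₀ = Σ lₓ m_x:
  age 2: 0.552 × 3.2 = 1.7664
  age 3: 0.367 × 4.5 = 1.6515
  age 4: 0.205 × 2.2 = 0.4510
  age 5: 0.155 × 3.8 = 0.5890
R₀ = 1.7664 + 1.6515 + 0.4510 + 0.5890 = 4.4579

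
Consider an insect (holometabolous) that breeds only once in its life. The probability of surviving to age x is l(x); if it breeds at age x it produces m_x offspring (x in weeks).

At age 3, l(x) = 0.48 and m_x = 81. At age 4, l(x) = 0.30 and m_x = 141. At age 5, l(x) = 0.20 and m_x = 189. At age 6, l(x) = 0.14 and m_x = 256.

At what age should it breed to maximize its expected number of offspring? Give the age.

Expected offspring if breeding at age x = l(x) × m_x:
  age 3: 0.48 × 81 = 38.880
  age 4: 0.30 × 141 = 42.300
  age 5: 0.20 × 189 = 37.800
  age 6: 0.14 × 256 = 35.840
Maximum at age 4 (42.300).

4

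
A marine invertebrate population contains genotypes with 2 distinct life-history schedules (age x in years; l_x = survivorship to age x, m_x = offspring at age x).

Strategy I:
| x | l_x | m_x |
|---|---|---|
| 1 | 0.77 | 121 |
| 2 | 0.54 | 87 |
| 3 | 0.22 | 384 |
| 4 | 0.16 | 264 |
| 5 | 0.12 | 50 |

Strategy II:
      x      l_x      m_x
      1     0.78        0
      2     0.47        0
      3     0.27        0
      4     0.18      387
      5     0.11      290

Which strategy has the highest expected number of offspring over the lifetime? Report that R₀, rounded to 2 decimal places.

Strategy I: R₀ = 0.77×121 + 0.54×87 + 0.22×384 + 0.16×264 + 0.12×50 = 272.8700
Strategy II: R₀ = 0.78×0 + 0.47×0 + 0.27×0 + 0.18×387 + 0.11×290 = 101.5600
Highest R₀: strategy I with 272.8700.

272.87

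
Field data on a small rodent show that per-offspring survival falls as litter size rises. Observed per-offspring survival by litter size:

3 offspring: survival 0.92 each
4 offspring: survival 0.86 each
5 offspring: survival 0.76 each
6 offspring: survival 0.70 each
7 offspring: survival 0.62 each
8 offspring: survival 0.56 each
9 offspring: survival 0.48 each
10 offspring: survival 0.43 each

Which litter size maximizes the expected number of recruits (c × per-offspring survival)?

8

Expected recruits = c × s(c):
  c=3: 3 × 0.92 = 2.760
  c=4: 4 × 0.86 = 3.440
  c=5: 5 × 0.76 = 3.800
  c=6: 6 × 0.70 = 4.200
  c=7: 7 × 0.62 = 4.340
  c=8: 8 × 0.56 = 4.480
  c=9: 9 × 0.48 = 4.320
  c=10: 10 × 0.43 = 4.300
Maximum at c = 8 (4.480 recruits).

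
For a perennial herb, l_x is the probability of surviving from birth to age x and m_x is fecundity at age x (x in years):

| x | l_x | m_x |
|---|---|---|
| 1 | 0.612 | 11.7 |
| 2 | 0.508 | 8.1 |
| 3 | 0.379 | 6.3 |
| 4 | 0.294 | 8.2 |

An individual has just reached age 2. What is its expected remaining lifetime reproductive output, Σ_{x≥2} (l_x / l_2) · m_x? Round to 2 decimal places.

l_2 = 0.508. Conditional survival from age 2 to x is l_x / l_2.
  x=2: (0.508/0.508) × 8.1 = 8.1000
  x=3: (0.379/0.508) × 6.3 = 4.7002
  x=4: (0.294/0.508) × 8.2 = 4.7457
Sum = 8.1000 + 4.7002 + 4.7457 = 17.5459

17.55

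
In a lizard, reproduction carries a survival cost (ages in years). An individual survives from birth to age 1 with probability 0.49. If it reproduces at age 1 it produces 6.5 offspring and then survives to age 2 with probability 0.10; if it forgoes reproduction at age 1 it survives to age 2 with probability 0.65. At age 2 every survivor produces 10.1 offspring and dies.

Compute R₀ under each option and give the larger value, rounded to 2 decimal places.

breed at age 1: R₀ = 0.49 × (6.5 + 0.10 × 10.1) = 0.49 × 7.5100 = 3.6799
delay to age 2: R₀ = 0.49 × (0.65 × 10.1) = 0.49 × 6.5650 = 3.2168
Higher: breed at age 1 (3.6799).

3.68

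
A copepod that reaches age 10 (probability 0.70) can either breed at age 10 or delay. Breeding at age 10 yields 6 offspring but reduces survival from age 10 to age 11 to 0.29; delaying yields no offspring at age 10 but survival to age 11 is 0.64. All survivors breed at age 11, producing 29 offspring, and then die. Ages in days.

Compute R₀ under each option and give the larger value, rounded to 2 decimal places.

12.99

breed at age 10: R₀ = 0.70 × (6 + 0.29 × 29) = 0.70 × 14.4100 = 10.0870
delay to age 11: R₀ = 0.70 × (0.64 × 29) = 0.70 × 18.5600 = 12.9920
Higher: delay to age 11 (12.9920).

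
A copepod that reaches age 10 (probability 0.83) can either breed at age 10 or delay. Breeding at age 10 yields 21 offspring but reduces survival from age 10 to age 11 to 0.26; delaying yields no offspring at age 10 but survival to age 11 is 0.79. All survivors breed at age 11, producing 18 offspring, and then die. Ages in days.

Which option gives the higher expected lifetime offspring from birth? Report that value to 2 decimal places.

21.31

breed at age 10: R₀ = 0.83 × (21 + 0.26 × 18) = 0.83 × 25.6800 = 21.3144
delay to age 11: R₀ = 0.83 × (0.79 × 18) = 0.83 × 14.2200 = 11.8026
Higher: breed at age 10 (21.3144).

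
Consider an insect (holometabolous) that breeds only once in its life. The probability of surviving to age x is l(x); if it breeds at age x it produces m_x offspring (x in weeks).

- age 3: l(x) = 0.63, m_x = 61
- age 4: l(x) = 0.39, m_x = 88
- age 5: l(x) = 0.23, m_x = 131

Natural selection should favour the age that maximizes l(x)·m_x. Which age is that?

3

Expected offspring if breeding at age x = l(x) × m_x:
  age 3: 0.63 × 61 = 38.430
  age 4: 0.39 × 88 = 34.320
  age 5: 0.23 × 131 = 30.130
Maximum at age 3 (38.430).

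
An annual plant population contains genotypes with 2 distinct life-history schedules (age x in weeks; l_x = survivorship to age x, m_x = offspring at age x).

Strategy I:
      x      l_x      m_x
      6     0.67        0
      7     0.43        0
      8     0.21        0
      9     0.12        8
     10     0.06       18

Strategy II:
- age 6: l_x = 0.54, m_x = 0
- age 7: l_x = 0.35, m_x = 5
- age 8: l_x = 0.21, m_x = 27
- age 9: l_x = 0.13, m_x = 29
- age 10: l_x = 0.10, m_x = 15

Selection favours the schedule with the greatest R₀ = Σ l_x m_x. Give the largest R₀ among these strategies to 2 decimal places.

Strategy I: R₀ = 0.67×0 + 0.43×0 + 0.21×0 + 0.12×8 + 0.06×18 = 2.0400
Strategy II: R₀ = 0.54×0 + 0.35×5 + 0.21×27 + 0.13×29 + 0.10×15 = 12.6900
Highest R₀: strategy II with 12.6900.

12.69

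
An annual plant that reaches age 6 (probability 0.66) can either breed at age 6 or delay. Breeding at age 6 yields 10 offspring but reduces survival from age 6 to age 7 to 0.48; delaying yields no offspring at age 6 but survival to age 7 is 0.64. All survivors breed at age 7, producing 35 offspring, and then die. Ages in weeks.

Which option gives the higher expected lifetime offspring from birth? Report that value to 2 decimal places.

breed at age 6: R₀ = 0.66 × (10 + 0.48 × 35) = 0.66 × 26.8000 = 17.6880
delay to age 7: R₀ = 0.66 × (0.64 × 35) = 0.66 × 22.4000 = 14.7840
Higher: breed at age 6 (17.6880).

17.69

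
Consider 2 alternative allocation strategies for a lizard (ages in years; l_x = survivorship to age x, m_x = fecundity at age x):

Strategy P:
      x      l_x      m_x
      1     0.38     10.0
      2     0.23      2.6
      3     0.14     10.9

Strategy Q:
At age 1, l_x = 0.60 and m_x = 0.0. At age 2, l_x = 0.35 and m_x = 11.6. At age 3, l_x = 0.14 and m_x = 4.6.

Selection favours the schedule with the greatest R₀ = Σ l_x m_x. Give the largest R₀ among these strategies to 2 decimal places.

Strategy P: R₀ = 0.38×10.0 + 0.23×2.6 + 0.14×10.9 = 5.9240
Strategy Q: R₀ = 0.60×0.0 + 0.35×11.6 + 0.14×4.6 = 4.7040
Highest R₀: strategy P with 5.9240.

5.92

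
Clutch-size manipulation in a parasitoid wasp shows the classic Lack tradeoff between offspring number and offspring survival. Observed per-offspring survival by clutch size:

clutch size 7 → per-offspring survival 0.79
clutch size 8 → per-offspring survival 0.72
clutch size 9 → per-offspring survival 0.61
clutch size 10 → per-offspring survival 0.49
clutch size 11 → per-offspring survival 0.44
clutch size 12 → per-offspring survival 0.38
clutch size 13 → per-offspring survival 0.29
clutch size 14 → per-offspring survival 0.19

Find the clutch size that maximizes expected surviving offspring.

8

Expected surviving offspring = c × s(c):
  c=7: 7 × 0.79 = 5.530
  c=8: 8 × 0.72 = 5.760
  c=9: 9 × 0.61 = 5.490
  c=10: 10 × 0.49 = 4.900
  c=11: 11 × 0.44 = 4.840
  c=12: 12 × 0.38 = 4.560
  c=13: 13 × 0.29 = 3.770
  c=14: 14 × 0.19 = 2.660
Maximum at c = 8 (5.760 surviving offspring).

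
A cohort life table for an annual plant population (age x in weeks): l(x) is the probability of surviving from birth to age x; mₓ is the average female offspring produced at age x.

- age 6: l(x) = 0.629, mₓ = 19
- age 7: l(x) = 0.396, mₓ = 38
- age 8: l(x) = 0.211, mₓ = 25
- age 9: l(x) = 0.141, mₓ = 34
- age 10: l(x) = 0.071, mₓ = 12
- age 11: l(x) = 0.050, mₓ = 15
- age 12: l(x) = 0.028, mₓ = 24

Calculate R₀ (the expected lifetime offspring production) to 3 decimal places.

39.342

R₀ = Σ l(x) mₓ:
  age 6: 0.629 × 19 = 11.9510
  age 7: 0.396 × 38 = 15.0480
  age 8: 0.211 × 25 = 5.2750
  age 9: 0.141 × 34 = 4.7940
  age 10: 0.071 × 12 = 0.8520
  age 11: 0.050 × 15 = 0.7500
  age 12: 0.028 × 24 = 0.6720
R₀ = 11.9510 + 15.0480 + 5.2750 + 4.7940 + 0.8520 + 0.7500 + 0.6720 = 39.3420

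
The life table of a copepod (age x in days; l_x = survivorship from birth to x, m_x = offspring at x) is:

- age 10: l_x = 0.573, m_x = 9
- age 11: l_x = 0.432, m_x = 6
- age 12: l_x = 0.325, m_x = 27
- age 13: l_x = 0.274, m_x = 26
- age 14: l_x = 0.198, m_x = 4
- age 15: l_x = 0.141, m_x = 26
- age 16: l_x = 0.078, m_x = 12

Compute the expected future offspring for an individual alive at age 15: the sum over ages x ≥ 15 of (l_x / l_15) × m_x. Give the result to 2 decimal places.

l_15 = 0.141. Conditional survival from age 15 to x is l_x / l_15.
  x=15: (0.141/0.141) × 26 = 26.0000
  x=16: (0.078/0.141) × 12 = 6.6383
Sum = 26.0000 + 6.6383 = 32.6383

32.64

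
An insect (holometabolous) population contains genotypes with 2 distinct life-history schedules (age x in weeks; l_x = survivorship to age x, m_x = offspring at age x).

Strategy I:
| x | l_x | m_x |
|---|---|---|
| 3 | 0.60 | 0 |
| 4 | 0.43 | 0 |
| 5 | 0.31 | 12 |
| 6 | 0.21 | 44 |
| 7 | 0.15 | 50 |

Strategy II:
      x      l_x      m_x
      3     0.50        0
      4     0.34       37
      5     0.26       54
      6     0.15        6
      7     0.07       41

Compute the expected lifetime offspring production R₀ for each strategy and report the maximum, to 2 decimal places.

30.39

Strategy I: R₀ = 0.60×0 + 0.43×0 + 0.31×12 + 0.21×44 + 0.15×50 = 20.4600
Strategy II: R₀ = 0.50×0 + 0.34×37 + 0.26×54 + 0.15×6 + 0.07×41 = 30.3900
Highest R₀: strategy II with 30.3900.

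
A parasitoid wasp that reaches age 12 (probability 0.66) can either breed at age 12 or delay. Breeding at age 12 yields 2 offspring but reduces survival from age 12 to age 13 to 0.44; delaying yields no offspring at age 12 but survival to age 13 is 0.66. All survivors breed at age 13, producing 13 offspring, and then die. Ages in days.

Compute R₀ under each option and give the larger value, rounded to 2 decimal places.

5.66

breed at age 12: R₀ = 0.66 × (2 + 0.44 × 13) = 0.66 × 7.7200 = 5.0952
delay to age 13: R₀ = 0.66 × (0.66 × 13) = 0.66 × 8.5800 = 5.6628
Higher: delay to age 13 (5.6628).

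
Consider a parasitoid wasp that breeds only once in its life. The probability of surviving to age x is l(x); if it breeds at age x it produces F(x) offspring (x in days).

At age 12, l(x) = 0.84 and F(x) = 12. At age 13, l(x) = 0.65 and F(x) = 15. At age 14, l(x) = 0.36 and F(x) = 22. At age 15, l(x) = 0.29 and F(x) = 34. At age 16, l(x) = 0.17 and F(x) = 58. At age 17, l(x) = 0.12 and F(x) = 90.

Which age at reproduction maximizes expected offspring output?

Expected offspring if breeding at age x = l(x) × F(x):
  age 12: 0.84 × 12 = 10.080
  age 13: 0.65 × 15 = 9.750
  age 14: 0.36 × 22 = 7.920
  age 15: 0.29 × 34 = 9.860
  age 16: 0.17 × 58 = 9.860
  age 17: 0.12 × 90 = 10.800
Maximum at age 17 (10.800).

17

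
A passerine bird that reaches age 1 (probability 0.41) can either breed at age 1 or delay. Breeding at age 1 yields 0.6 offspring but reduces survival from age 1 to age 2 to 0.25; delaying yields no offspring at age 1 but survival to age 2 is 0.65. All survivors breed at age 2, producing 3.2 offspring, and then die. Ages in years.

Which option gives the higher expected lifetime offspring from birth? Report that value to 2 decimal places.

breed at age 1: R₀ = 0.41 × (0.6 + 0.25 × 3.2) = 0.41 × 1.4000 = 0.5740
delay to age 2: R₀ = 0.41 × (0.65 × 3.2) = 0.41 × 2.0800 = 0.8528
Higher: delay to age 2 (0.8528).

0.85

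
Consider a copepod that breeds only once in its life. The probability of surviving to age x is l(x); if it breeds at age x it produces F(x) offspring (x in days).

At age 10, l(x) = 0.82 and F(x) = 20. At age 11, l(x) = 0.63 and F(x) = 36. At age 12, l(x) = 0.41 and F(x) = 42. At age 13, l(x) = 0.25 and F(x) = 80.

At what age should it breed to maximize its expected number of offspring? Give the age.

11

Expected offspring if breeding at age x = l(x) × F(x):
  age 10: 0.82 × 20 = 16.400
  age 11: 0.63 × 36 = 22.680
  age 12: 0.41 × 42 = 17.220
  age 13: 0.25 × 80 = 20.000
Maximum at age 11 (22.680).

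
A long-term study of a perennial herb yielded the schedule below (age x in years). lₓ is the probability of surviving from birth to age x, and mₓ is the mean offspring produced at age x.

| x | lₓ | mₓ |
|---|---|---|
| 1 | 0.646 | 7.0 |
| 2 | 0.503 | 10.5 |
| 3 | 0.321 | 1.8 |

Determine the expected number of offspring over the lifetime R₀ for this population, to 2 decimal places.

R₀ = Σ lₓ mₓ:
  age 1: 0.646 × 7.0 = 4.5220
  age 2: 0.503 × 10.5 = 5.2815
  age 3: 0.321 × 1.8 = 0.5778
R₀ = 4.5220 + 5.2815 + 0.5778 = 10.3813

10.38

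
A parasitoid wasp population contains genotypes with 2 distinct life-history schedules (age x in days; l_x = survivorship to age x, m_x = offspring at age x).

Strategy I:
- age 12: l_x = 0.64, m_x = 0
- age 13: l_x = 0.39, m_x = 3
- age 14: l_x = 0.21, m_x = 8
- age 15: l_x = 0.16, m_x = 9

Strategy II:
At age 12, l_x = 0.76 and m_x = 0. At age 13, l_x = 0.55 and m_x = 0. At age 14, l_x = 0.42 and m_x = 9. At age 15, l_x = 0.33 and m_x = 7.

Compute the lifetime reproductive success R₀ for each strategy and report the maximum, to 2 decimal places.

6.09

Strategy I: R₀ = 0.64×0 + 0.39×3 + 0.21×8 + 0.16×9 = 4.2900
Strategy II: R₀ = 0.76×0 + 0.55×0 + 0.42×9 + 0.33×7 = 6.0900
Highest R₀: strategy II with 6.0900.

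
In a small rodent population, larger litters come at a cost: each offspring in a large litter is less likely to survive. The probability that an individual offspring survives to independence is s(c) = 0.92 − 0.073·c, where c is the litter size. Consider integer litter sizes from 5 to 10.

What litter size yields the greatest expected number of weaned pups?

6

Expected weaned pups = c × s(c):
  c=5: 5 × 0.555 = 2.775
  c=6: 6 × 0.482 = 2.892
  c=7: 7 × 0.409 = 2.863
  c=8: 8 × 0.336 = 2.688
  c=9: 9 × 0.263 = 2.367
  c=10: 10 × 0.190 = 1.900
Maximum at c = 6 (2.892 weaned pups).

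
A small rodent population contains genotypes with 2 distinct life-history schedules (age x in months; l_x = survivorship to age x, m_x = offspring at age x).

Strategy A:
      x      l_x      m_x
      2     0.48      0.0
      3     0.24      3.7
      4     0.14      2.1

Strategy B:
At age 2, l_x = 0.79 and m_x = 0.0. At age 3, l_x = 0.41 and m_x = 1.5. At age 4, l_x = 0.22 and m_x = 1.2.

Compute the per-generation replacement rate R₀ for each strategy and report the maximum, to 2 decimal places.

1.18

Strategy A: R₀ = 0.48×0.0 + 0.24×3.7 + 0.14×2.1 = 1.1820
Strategy B: R₀ = 0.79×0.0 + 0.41×1.5 + 0.22×1.2 = 0.8790
Highest R₀: strategy A with 1.1820.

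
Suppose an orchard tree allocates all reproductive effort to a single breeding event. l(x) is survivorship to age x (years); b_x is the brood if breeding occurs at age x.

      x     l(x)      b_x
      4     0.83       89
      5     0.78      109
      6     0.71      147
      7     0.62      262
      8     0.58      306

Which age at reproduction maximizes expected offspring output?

Expected offspring if breeding at age x = l(x) × b_x:
  age 4: 0.83 × 89 = 73.870
  age 5: 0.78 × 109 = 85.020
  age 6: 0.71 × 147 = 104.370
  age 7: 0.62 × 262 = 162.440
  age 8: 0.58 × 306 = 177.480
Maximum at age 8 (177.480).

8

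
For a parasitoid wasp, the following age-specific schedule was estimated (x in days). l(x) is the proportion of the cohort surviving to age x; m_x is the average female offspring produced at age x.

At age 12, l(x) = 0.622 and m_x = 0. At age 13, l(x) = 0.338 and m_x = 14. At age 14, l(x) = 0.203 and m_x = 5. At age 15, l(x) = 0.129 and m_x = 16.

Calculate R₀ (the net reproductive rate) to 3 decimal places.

7.811

R₀ = Σ l(x) m_x:
  age 12: 0.622 × 0 = 0.0000
  age 13: 0.338 × 14 = 4.7320
  age 14: 0.203 × 5 = 1.0150
  age 15: 0.129 × 16 = 2.0640
R₀ = 0.0000 + 4.7320 + 1.0150 + 2.0640 = 7.8110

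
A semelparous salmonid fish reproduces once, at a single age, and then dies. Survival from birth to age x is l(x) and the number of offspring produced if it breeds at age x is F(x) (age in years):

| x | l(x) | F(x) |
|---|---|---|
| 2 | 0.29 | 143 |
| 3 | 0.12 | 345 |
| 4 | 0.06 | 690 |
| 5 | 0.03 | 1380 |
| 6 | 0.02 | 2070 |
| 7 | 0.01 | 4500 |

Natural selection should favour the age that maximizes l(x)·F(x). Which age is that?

7

Expected offspring if breeding at age x = l(x) × F(x):
  age 2: 0.29 × 143 = 41.470
  age 3: 0.12 × 345 = 41.400
  age 4: 0.06 × 690 = 41.400
  age 5: 0.03 × 1380 = 41.400
  age 6: 0.02 × 2070 = 41.400
  age 7: 0.01 × 4500 = 45.000
Maximum at age 7 (45.000).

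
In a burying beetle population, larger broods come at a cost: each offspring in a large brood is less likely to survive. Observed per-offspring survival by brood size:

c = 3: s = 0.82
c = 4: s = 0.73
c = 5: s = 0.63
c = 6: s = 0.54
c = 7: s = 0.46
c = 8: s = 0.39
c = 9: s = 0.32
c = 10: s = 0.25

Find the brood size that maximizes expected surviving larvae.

6

Expected surviving larvae = c × s(c):
  c=3: 3 × 0.82 = 2.460
  c=4: 4 × 0.73 = 2.920
  c=5: 5 × 0.63 = 3.150
  c=6: 6 × 0.54 = 3.240
  c=7: 7 × 0.46 = 3.220
  c=8: 8 × 0.39 = 3.120
  c=9: 9 × 0.32 = 2.880
  c=10: 10 × 0.25 = 2.500
Maximum at c = 6 (3.240 surviving larvae).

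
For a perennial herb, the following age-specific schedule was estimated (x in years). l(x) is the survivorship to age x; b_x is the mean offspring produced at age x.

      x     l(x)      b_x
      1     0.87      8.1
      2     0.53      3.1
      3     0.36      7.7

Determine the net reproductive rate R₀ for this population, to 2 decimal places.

R₀ = Σ l(x) b_x:
  age 1: 0.87 × 8.1 = 7.0470
  age 2: 0.53 × 3.1 = 1.6430
  age 3: 0.36 × 7.7 = 2.7720
R₀ = 7.0470 + 1.6430 + 2.7720 = 11.4620

11.46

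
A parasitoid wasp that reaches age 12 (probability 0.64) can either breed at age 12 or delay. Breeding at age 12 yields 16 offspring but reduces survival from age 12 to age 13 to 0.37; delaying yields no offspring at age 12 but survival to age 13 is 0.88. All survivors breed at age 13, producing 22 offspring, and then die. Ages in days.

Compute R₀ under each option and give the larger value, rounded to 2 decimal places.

15.45

breed at age 12: R₀ = 0.64 × (16 + 0.37 × 22) = 0.64 × 24.1400 = 15.4496
delay to age 13: R₀ = 0.64 × (0.88 × 22) = 0.64 × 19.3600 = 12.3904
Higher: breed at age 12 (15.4496).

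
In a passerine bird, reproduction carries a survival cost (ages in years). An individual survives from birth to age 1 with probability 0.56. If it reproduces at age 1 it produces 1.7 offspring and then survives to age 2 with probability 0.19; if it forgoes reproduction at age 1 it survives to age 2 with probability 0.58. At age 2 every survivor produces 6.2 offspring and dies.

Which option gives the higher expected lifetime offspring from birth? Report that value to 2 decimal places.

2.01

breed at age 1: R₀ = 0.56 × (1.7 + 0.19 × 6.2) = 0.56 × 2.8780 = 1.6117
delay to age 2: R₀ = 0.56 × (0.58 × 6.2) = 0.56 × 3.5960 = 2.0138
Higher: delay to age 2 (2.0138).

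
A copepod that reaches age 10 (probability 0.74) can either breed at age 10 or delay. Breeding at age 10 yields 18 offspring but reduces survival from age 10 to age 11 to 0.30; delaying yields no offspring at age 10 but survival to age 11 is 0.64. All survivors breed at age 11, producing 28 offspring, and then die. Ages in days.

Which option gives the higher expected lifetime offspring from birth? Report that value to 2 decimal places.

19.54

breed at age 10: R₀ = 0.74 × (18 + 0.30 × 28) = 0.74 × 26.4000 = 19.5360
delay to age 11: R₀ = 0.74 × (0.64 × 28) = 0.74 × 17.9200 = 13.2608
Higher: breed at age 10 (19.5360).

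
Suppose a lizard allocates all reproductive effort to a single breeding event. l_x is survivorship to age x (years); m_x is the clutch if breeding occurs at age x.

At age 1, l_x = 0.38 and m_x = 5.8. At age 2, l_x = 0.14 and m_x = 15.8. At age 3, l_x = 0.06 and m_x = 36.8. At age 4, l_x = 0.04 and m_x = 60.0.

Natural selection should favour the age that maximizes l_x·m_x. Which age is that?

4

Expected offspring if breeding at age x = l_x × m_x:
  age 1: 0.38 × 5.8 = 2.204
  age 2: 0.14 × 15.8 = 2.212
  age 3: 0.06 × 36.8 = 2.208
  age 4: 0.04 × 60.0 = 2.400
Maximum at age 4 (2.400).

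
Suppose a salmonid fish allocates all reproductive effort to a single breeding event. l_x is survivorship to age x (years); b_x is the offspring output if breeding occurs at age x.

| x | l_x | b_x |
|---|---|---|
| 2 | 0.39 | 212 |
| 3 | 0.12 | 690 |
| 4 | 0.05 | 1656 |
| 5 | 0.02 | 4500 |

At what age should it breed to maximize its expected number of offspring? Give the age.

Expected offspring if breeding at age x = l_x × b_x:
  age 2: 0.39 × 212 = 82.680
  age 3: 0.12 × 690 = 82.800
  age 4: 0.05 × 1656 = 82.800
  age 5: 0.02 × 4500 = 90.000
Maximum at age 5 (90.000).

5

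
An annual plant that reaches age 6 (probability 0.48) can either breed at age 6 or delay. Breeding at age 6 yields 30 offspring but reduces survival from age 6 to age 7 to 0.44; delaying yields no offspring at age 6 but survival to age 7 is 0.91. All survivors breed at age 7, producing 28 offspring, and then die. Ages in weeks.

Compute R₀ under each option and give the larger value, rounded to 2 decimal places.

20.31

breed at age 6: R₀ = 0.48 × (30 + 0.44 × 28) = 0.48 × 42.3200 = 20.3136
delay to age 7: R₀ = 0.48 × (0.91 × 28) = 0.48 × 25.4800 = 12.2304
Higher: breed at age 6 (20.3136).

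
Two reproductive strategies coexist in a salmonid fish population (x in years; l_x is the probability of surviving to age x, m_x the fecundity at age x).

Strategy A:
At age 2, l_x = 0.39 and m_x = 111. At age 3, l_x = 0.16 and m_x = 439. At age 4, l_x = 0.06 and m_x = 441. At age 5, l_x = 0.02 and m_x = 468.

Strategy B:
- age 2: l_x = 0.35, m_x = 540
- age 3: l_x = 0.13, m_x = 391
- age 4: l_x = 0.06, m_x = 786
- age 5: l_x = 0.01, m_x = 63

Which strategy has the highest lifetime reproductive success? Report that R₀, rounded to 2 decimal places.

Strategy A: R₀ = 0.39×111 + 0.16×439 + 0.06×441 + 0.02×468 = 149.3500
Strategy B: R₀ = 0.35×540 + 0.13×391 + 0.06×786 + 0.01×63 = 287.6200
Highest R₀: strategy B with 287.6200.

287.62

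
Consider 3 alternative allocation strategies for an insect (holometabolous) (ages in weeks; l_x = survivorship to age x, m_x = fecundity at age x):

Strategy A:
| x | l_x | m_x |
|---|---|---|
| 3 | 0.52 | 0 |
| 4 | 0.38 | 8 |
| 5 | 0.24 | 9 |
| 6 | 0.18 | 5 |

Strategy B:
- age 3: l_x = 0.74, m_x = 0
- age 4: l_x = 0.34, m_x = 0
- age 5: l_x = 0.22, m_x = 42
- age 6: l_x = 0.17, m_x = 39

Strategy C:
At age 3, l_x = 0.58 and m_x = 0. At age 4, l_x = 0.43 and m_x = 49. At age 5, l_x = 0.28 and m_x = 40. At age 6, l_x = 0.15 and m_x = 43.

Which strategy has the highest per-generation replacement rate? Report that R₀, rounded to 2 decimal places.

Strategy A: R₀ = 0.52×0 + 0.38×8 + 0.24×9 + 0.18×5 = 6.1000
Strategy B: R₀ = 0.74×0 + 0.34×0 + 0.22×42 + 0.17×39 = 15.8700
Strategy C: R₀ = 0.58×0 + 0.43×49 + 0.28×40 + 0.15×43 = 38.7200
Highest R₀: strategy C with 38.7200.

38.72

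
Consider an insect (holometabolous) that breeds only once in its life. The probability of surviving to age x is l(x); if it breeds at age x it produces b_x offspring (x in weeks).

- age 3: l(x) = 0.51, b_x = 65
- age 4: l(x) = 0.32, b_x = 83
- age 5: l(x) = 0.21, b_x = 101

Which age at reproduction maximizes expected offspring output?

3

Expected offspring if breeding at age x = l(x) × b_x:
  age 3: 0.51 × 65 = 33.150
  age 4: 0.32 × 83 = 26.560
  age 5: 0.21 × 101 = 21.210
Maximum at age 3 (33.150).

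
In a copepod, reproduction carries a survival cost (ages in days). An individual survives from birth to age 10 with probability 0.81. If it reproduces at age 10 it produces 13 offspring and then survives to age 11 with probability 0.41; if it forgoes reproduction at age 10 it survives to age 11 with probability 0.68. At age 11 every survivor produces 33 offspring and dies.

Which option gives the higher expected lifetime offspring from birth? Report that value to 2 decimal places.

breed at age 10: R₀ = 0.81 × (13 + 0.41 × 33) = 0.81 × 26.5300 = 21.4893
delay to age 11: R₀ = 0.81 × (0.68 × 33) = 0.81 × 22.4400 = 18.1764
Higher: breed at age 10 (21.4893).

21.49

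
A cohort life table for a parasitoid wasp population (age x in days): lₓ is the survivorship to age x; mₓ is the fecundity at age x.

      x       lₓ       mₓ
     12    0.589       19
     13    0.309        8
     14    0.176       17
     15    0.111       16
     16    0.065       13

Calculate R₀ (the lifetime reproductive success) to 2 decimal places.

19.28

R₀ = Σ lₓ mₓ:
  age 12: 0.589 × 19 = 11.1910
  age 13: 0.309 × 8 = 2.4720
  age 14: 0.176 × 17 = 2.9920
  age 15: 0.111 × 16 = 1.7760
  age 16: 0.065 × 13 = 0.8450
R₀ = 11.1910 + 2.4720 + 2.9920 + 1.7760 + 0.8450 = 19.2760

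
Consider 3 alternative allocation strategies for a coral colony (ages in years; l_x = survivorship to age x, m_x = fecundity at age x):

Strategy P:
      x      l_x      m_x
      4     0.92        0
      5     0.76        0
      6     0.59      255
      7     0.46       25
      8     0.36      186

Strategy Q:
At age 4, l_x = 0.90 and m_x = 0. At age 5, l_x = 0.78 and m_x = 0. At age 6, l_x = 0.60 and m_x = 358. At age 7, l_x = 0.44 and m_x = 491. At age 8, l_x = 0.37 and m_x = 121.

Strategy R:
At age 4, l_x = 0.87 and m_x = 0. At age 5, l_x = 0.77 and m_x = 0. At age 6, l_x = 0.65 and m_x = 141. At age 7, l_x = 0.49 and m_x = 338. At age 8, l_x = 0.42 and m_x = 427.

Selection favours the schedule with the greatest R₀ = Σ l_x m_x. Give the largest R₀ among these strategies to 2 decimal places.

Strategy P: R₀ = 0.92×0 + 0.76×0 + 0.59×255 + 0.46×25 + 0.36×186 = 228.9100
Strategy Q: R₀ = 0.90×0 + 0.78×0 + 0.60×358 + 0.44×491 + 0.37×121 = 475.6100
Strategy R: R₀ = 0.87×0 + 0.77×0 + 0.65×141 + 0.49×338 + 0.42×427 = 436.6100
Highest R₀: strategy Q with 475.6100.

475.61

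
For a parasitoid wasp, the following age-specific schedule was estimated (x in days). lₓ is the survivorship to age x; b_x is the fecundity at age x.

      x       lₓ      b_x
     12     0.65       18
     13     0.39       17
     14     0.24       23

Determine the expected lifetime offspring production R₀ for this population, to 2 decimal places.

23.85

R₀ = Σ lₓ b_x:
  age 12: 0.65 × 18 = 11.7000
  age 13: 0.39 × 17 = 6.6300
  age 14: 0.24 × 23 = 5.5200
R₀ = 11.7000 + 6.6300 + 5.5200 = 23.8500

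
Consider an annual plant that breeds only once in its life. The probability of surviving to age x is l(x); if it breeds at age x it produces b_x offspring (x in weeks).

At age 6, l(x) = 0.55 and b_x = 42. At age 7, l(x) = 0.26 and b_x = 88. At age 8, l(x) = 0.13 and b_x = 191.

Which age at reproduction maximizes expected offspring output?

8

Expected offspring if breeding at age x = l(x) × b_x:
  age 6: 0.55 × 42 = 23.100
  age 7: 0.26 × 88 = 22.880
  age 8: 0.13 × 191 = 24.830
Maximum at age 8 (24.830).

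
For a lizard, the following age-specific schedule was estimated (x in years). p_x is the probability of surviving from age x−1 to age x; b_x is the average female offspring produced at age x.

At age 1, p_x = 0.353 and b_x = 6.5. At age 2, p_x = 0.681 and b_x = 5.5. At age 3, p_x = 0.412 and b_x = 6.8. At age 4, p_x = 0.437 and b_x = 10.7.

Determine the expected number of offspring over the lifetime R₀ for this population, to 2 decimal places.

Survivorship from birth: l_x = p_1·p_2·…·p_x.
  l_1 = 0.35300
  l_2 = 0.24039
  l_3 = 0.09904
  l_4 = 0.04328
R₀ = Σ l_x b_x:
  age 1: 0.35300 × 6.5 = 2.2945
  age 2: 0.24039 × 5.5 = 1.3221
  age 3: 0.09904 × 6.8 = 0.6735
  age 4: 0.04328 × 10.7 = 0.4631
R₀ = 2.2945 + 1.3221 + 0.6735 + 0.4631 = 4.7532

4.75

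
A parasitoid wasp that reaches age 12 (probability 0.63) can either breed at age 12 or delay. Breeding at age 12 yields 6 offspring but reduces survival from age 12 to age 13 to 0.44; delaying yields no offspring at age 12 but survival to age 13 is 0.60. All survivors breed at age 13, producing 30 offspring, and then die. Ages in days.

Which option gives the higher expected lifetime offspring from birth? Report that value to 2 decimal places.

breed at age 12: R₀ = 0.63 × (6 + 0.44 × 30) = 0.63 × 19.2000 = 12.0960
delay to age 13: R₀ = 0.63 × (0.60 × 30) = 0.63 × 18.0000 = 11.3400
Higher: breed at age 12 (12.0960).

12.10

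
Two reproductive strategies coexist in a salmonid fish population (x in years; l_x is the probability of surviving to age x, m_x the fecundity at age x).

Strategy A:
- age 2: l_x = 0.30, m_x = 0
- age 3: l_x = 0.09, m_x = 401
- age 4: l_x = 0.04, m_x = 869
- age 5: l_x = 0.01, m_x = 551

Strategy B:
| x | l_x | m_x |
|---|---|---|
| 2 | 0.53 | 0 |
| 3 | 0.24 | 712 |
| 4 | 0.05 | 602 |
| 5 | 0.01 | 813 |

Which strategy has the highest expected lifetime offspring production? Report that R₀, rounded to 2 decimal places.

209.11

Strategy A: R₀ = 0.30×0 + 0.09×401 + 0.04×869 + 0.01×551 = 76.3600
Strategy B: R₀ = 0.53×0 + 0.24×712 + 0.05×602 + 0.01×813 = 209.1100
Highest R₀: strategy B with 209.1100.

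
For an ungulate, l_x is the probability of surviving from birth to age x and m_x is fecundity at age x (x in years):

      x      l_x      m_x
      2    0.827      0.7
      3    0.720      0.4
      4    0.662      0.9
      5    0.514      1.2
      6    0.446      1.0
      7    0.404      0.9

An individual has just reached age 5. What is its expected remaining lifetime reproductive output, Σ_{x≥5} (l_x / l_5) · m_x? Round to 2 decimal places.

2.78

l_5 = 0.514. Conditional survival from age 5 to x is l_x / l_5.
  x=5: (0.514/0.514) × 1.2 = 1.2000
  x=6: (0.446/0.514) × 1.0 = 0.8677
  x=7: (0.404/0.514) × 0.9 = 0.7074
Sum = 1.2000 + 0.8677 + 0.7074 = 2.7751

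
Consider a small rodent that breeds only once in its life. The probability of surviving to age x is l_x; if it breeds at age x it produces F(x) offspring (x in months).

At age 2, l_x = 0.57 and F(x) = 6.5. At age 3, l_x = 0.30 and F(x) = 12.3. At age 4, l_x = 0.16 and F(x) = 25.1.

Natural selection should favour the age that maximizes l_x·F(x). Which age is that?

4

Expected offspring if breeding at age x = l_x × F(x):
  age 2: 0.57 × 6.5 = 3.705
  age 3: 0.30 × 12.3 = 3.690
  age 4: 0.16 × 25.1 = 4.016
Maximum at age 4 (4.016).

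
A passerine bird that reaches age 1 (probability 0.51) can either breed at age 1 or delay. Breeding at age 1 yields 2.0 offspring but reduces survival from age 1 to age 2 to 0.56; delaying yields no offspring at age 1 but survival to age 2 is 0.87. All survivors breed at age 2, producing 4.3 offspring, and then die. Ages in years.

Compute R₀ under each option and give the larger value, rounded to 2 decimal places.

breed at age 1: R₀ = 0.51 × (2.0 + 0.56 × 4.3) = 0.51 × 4.4080 = 2.2481
delay to age 2: R₀ = 0.51 × (0.87 × 4.3) = 0.51 × 3.7410 = 1.9079
Higher: breed at age 1 (2.2481).

2.25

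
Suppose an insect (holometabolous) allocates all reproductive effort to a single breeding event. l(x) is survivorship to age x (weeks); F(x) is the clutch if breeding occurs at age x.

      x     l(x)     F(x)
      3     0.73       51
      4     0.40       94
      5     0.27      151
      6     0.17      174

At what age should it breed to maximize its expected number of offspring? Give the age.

Expected offspring if breeding at age x = l(x) × F(x):
  age 3: 0.73 × 51 = 37.230
  age 4: 0.40 × 94 = 37.600
  age 5: 0.27 × 151 = 40.770
  age 6: 0.17 × 174 = 29.580
Maximum at age 5 (40.770).

5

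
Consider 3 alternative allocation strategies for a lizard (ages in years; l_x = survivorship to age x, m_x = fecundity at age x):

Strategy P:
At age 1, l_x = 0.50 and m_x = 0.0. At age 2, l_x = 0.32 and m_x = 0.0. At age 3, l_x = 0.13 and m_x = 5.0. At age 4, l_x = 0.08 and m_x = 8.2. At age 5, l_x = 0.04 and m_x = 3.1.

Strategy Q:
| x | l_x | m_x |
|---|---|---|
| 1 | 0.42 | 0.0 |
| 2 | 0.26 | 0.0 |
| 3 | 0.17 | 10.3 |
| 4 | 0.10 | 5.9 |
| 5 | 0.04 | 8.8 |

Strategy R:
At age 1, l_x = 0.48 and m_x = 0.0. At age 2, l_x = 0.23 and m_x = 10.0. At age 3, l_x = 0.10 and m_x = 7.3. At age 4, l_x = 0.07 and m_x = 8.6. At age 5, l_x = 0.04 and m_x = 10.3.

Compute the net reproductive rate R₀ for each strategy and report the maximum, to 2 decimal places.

4.04

Strategy P: R₀ = 0.50×0.0 + 0.32×0.0 + 0.13×5.0 + 0.08×8.2 + 0.04×3.1 = 1.4300
Strategy Q: R₀ = 0.42×0.0 + 0.26×0.0 + 0.17×10.3 + 0.10×5.9 + 0.04×8.8 = 2.6930
Strategy R: R₀ = 0.48×0.0 + 0.23×10.0 + 0.10×7.3 + 0.07×8.6 + 0.04×10.3 = 4.0440
Highest R₀: strategy R with 4.0440.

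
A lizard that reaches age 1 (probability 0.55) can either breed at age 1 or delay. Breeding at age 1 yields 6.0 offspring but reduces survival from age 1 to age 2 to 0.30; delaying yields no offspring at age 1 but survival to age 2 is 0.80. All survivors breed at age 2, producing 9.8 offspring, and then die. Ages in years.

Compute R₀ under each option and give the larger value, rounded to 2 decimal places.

breed at age 1: R₀ = 0.55 × (6.0 + 0.30 × 9.8) = 0.55 × 8.9400 = 4.9170
delay to age 2: R₀ = 0.55 × (0.80 × 9.8) = 0.55 × 7.8400 = 4.3120
Higher: breed at age 1 (4.9170).

4.92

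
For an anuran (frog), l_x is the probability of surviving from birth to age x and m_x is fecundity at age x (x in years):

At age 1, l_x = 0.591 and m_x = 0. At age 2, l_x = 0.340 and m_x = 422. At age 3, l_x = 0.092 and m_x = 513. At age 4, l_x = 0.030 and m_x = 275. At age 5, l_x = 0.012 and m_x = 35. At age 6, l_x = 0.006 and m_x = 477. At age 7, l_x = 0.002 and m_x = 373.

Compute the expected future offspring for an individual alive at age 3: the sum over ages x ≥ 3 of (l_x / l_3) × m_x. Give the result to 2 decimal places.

l_3 = 0.092. Conditional survival from age 3 to x is l_x / l_3.
  x=3: (0.092/0.092) × 513 = 513.0000
  x=4: (0.030/0.092) × 275 = 89.6739
  x=5: (0.012/0.092) × 35 = 4.5652
  x=6: (0.006/0.092) × 477 = 31.1087
  x=7: (0.002/0.092) × 373 = 8.1087
Sum = 513.0000 + 89.6739 + 4.5652 + 31.1087 + 8.1087 = 646.4565

646.46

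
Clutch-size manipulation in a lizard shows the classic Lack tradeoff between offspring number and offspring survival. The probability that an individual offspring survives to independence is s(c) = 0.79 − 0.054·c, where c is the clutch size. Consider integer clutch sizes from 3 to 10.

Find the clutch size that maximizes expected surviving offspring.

Expected surviving offspring = c × s(c):
  c=3: 3 × 0.628 = 1.884
  c=4: 4 × 0.574 = 2.296
  c=5: 5 × 0.520 = 2.600
  c=6: 6 × 0.466 = 2.796
  c=7: 7 × 0.412 = 2.884
  c=8: 8 × 0.358 = 2.864
  c=9: 9 × 0.304 = 2.736
  c=10: 10 × 0.250 = 2.500
Maximum at c = 7 (2.884 surviving offspring).

7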